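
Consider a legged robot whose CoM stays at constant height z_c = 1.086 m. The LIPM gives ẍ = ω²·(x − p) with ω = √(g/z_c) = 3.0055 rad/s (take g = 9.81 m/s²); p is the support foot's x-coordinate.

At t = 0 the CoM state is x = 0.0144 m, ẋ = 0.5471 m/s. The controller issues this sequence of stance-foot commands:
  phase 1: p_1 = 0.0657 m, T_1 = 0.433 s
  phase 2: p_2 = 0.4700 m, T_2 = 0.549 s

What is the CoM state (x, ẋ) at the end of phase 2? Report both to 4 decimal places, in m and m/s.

x = 0.6231, ẋ = 0.7302

phase 1: p=0.0657, T=0.433, ωT=1.301381, cosh=1.973262, sinh=1.701107; start (x,ẋ)=(0.014400, 0.547100) → end (x,ẋ)=(0.274129, 0.817292)
phase 2: p=0.4700, T=0.549, ωT=1.650020, cosh=2.699564, sinh=2.507518; start (x,ẋ)=(0.274129, 0.817292) → end (x,ẋ)=(0.623108, 0.730180)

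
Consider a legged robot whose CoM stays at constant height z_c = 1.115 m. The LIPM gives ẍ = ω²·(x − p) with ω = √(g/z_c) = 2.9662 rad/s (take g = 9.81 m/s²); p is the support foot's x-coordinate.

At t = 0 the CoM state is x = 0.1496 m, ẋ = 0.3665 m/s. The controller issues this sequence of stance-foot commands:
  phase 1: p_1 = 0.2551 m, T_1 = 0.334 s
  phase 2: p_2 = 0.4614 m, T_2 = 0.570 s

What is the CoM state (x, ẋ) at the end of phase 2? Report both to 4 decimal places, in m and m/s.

phase 1: p=0.2551, T=0.334, ωT=0.990711, cosh=1.532230, sinh=1.160918; start (x,ẋ)=(0.149600, 0.366500) → end (x,ẋ)=(0.236891, 0.198272)
phase 2: p=0.4614, T=0.570, ωT=1.690734, cosh=2.803922, sinh=2.619538; start (x,ẋ)=(0.236891, 0.198272) → end (x,ẋ)=(0.006994, -1.188511)

x = 0.0070, ẋ = -1.1885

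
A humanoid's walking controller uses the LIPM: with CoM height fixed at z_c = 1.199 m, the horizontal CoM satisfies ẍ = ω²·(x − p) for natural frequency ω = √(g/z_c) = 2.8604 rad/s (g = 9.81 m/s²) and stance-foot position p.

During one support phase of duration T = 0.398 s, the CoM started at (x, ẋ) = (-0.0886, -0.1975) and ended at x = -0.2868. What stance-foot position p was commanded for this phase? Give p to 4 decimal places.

p = 0.0521

ωT = 2.8604·0.398 = 1.138439; cosh(ωT) = 1.721105, sinh(ωT) = 1.400787
x(T) = p + (x₀−p)·cosh(ωT) + (ẋ₀/ω)·sinh(ωT) ⇒ p·(1 − cosh) = x(T) − x₀·cosh − (ẋ₀/ω)·sinh
numerator   = -0.2868 − (-0.0886)·1.721105 − (-0.1975/2.8604)·1.400787 = -0.037591
denominator = 1 − 1.721105 = -0.721105
p = -0.037591 / -0.721105 = 0.0521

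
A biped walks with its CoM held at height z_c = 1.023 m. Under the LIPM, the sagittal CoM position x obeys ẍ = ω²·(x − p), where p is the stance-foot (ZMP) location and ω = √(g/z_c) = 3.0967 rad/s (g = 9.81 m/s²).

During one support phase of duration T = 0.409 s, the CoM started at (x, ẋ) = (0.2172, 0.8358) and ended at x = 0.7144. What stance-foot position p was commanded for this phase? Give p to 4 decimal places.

p = 0.1556

ωT = 3.0967·0.409 = 1.266550; cosh(ωT) = 1.915196, sinh(ωT) = 1.633394
x(T) = p + (x₀−p)·cosh(ωT) + (ẋ₀/ω)·sinh(ωT) ⇒ p·(1 − cosh) = x(T) − x₀·cosh − (ẋ₀/ω)·sinh
numerator   = 0.7144 − (0.2172)·1.915196 − (0.8358/3.0967)·1.633394 = -0.142434
denominator = 1 − 1.915196 = -0.915196
p = -0.142434 / -0.915196 = 0.1556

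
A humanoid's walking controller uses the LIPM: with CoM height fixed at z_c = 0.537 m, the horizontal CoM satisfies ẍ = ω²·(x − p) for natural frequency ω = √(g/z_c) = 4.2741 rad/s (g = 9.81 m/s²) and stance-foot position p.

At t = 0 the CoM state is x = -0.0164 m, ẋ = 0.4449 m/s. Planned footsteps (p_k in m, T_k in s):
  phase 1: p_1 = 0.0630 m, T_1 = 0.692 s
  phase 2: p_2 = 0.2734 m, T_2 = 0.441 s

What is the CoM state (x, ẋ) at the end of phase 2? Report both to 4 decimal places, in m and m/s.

x = 1.1293, ẋ = 3.8009

phase 1: p=0.0630, T=0.692, ωT=2.957677, cosh=9.652569, sinh=9.600630; start (x,ẋ)=(-0.016400, 0.444900) → end (x,ẋ)=(0.295936, 1.036324)
phase 2: p=0.2734, T=0.441, ωT=1.884878, cosh=3.368700, sinh=3.216852; start (x,ẋ)=(0.295936, 1.036324) → end (x,ẋ)=(1.129293, 3.800911)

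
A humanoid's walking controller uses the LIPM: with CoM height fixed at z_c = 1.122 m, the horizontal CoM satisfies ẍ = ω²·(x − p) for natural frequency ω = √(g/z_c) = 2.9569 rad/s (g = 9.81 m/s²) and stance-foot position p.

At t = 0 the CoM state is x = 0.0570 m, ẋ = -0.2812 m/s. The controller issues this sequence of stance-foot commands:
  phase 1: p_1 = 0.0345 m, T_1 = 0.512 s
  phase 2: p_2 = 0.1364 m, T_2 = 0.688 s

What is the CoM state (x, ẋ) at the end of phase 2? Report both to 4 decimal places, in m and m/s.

x = -1.5197, ẋ = -4.8677

phase 1: p=0.0345, T=0.512, ωT=1.513933, cosh=2.382306, sinh=2.162263; start (x,ẋ)=(0.057000, -0.281200) → end (x,ẋ)=(-0.117528, -0.526048)
phase 2: p=0.1364, T=0.688, ωT=2.034347, cosh=3.889012, sinh=3.758246; start (x,ẋ)=(-0.117528, -0.526048) → end (x,ẋ)=(-1.519743, -4.867654)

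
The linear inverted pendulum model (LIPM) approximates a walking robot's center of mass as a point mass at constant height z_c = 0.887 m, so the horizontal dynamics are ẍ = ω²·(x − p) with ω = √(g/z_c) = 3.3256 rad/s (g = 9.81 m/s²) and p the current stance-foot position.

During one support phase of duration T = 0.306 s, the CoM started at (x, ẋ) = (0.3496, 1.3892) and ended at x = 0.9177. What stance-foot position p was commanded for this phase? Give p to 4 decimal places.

ωT = 3.3256·0.306 = 1.017634; cosh(ωT) = 1.564045, sinh(ωT) = 1.202595
x(T) = p + (x₀−p)·cosh(ωT) + (ẋ₀/ω)·sinh(ωT) ⇒ p·(1 − cosh) = x(T) − x₀·cosh − (ẋ₀/ω)·sinh
numerator   = 0.9177 − (0.3496)·1.564045 − (1.3892/3.3256)·1.202595 = -0.131449
denominator = 1 − 1.564045 = -0.564045
p = -0.131449 / -0.564045 = 0.2330

p = 0.2330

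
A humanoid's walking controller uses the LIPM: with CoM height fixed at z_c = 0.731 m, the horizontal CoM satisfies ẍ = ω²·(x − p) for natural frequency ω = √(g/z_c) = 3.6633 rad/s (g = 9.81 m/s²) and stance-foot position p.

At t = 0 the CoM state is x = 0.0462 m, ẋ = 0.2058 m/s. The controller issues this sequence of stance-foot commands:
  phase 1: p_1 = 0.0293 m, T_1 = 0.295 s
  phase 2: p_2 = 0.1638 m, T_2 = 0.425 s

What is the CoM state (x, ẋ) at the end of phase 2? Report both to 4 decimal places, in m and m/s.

x = 0.3400, ẋ = 0.7595

phase 1: p=0.0293, T=0.295, ωT=1.080673, cosh=1.643015, sinh=1.303648; start (x,ẋ)=(0.046200, 0.205800) → end (x,ẋ)=(0.130304, 0.418841)
phase 2: p=0.1638, T=0.425, ωT=1.556902, cosh=2.477446, sinh=2.266658; start (x,ẋ)=(0.130304, 0.418841) → end (x,ẋ)=(0.339973, 0.759527)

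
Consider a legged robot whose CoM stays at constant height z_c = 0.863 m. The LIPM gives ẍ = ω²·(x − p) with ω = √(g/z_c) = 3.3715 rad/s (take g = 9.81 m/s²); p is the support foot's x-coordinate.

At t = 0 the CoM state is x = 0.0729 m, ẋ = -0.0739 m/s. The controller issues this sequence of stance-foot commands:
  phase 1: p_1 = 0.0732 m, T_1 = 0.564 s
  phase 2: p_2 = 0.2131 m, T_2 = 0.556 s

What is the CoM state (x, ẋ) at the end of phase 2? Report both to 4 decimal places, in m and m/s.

x = -0.7382, ẋ = -3.1366

phase 1: p=0.0732, T=0.564, ωT=1.901526, cosh=3.422723, sinh=3.273382; start (x,ẋ)=(0.072900, -0.073900) → end (x,ẋ)=(0.000424, -0.256250)
phase 2: p=0.2131, T=0.556, ωT=1.874554, cosh=3.335667, sinh=3.182244; start (x,ẋ)=(0.000424, -0.256250) → end (x,ẋ)=(-0.738183, -3.136554)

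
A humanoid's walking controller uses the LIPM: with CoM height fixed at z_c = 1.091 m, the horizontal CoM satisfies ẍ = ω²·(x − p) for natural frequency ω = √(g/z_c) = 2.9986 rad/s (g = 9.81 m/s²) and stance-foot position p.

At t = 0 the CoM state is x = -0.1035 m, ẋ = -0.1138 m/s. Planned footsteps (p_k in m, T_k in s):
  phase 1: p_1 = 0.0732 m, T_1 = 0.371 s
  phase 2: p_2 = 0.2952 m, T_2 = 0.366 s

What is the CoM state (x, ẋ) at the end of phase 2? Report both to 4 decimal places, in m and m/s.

x = -1.0604, ẋ = -3.7971

phase 1: p=0.0732, T=0.371, ωT=1.112481, cosh=1.685319, sinh=1.356576; start (x,ẋ)=(-0.103500, -0.113800) → end (x,ẋ)=(-0.276079, -0.910575)
phase 2: p=0.2952, T=0.366, ωT=1.097488, cosh=1.665168, sinh=1.331460; start (x,ẋ)=(-0.276079, -0.910575) → end (x,ẋ)=(-1.060396, -3.797101)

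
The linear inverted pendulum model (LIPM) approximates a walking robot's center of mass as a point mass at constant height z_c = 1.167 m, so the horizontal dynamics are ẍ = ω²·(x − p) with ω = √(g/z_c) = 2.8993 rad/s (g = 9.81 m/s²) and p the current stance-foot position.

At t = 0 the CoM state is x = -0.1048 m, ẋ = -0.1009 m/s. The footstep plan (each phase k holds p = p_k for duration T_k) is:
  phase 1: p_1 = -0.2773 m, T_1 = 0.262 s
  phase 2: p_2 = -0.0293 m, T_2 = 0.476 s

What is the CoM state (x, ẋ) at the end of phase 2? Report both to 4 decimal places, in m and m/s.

phase 1: p=-0.2773, T=0.262, ωT=0.759617, cosh=1.302651, sinh=0.834805; start (x,ẋ)=(-0.104800, -0.100900) → end (x,ẋ)=(-0.081645, 0.286073)
phase 2: p=-0.0293, T=0.476, ωT=1.380067, cosh=2.113364, sinh=1.861803; start (x,ẋ)=(-0.081645, 0.286073) → end (x,ẋ)=(0.043779, 0.322021)

x = 0.0438, ẋ = 0.3220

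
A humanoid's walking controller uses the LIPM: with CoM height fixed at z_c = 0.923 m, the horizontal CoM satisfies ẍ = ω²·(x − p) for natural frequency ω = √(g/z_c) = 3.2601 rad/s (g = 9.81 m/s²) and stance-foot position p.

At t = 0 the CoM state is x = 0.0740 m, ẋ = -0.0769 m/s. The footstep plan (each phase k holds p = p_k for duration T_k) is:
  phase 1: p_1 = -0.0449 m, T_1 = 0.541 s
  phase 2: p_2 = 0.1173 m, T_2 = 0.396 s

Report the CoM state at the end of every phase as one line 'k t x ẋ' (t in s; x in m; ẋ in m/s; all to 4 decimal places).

phase 1: p=-0.0449, T=0.541, ωT=1.763714, cosh=3.002736, sinh=2.831329; start (x,ẋ)=(0.074000, -0.076900) → end (x,ẋ)=(0.245339, 0.866586)
phase 2: p=0.1173, T=0.396, ωT=1.291000, cosh=1.955708, sinh=1.680712; start (x,ẋ)=(0.245339, 0.866586) → end (x,ẋ)=(0.814467, 2.396353)

1 0.5410 0.2453 0.8666
2 0.9370 0.8145 2.3964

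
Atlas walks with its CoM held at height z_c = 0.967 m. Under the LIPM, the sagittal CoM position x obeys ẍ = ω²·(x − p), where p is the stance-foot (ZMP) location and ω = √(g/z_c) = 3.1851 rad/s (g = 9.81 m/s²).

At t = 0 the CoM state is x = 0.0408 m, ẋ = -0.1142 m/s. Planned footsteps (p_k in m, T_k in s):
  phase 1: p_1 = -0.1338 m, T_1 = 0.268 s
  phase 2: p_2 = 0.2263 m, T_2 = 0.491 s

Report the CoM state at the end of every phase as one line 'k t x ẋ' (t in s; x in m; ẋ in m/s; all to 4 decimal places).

1 0.2680 0.0739 0.3761
2 0.7590 0.1160 -0.1709

phase 1: p=-0.1338, T=0.268, ωT=0.853607, cosh=1.386988, sinh=0.961112; start (x,ẋ)=(0.040800, -0.114200) → end (x,ẋ)=(0.073908, 0.376098)
phase 2: p=0.2263, T=0.491, ωT=1.563884, cosh=2.493331, sinh=2.284010; start (x,ẋ)=(0.073908, 0.376098) → end (x,ẋ)=(0.116033, -0.170884)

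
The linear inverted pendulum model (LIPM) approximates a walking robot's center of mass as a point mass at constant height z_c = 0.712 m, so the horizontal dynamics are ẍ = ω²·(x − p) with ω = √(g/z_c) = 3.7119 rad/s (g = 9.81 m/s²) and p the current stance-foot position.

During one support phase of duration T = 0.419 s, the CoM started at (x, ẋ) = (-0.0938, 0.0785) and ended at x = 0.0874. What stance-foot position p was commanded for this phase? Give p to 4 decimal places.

p = -0.1843

ωT = 3.7119·0.419 = 1.555286; cosh(ωT) = 2.473785, sinh(ωT) = 2.262656
x(T) = p + (x₀−p)·cosh(ωT) + (ẋ₀/ω)·sinh(ωT) ⇒ p·(1 − cosh) = x(T) − x₀·cosh − (ẋ₀/ω)·sinh
numerator   = 0.0874 − (-0.0938)·2.473785 − (0.0785/3.7119)·2.262656 = 0.271590
denominator = 1 − 2.473785 = -1.473785
p = 0.271590 / -1.473785 = -0.1843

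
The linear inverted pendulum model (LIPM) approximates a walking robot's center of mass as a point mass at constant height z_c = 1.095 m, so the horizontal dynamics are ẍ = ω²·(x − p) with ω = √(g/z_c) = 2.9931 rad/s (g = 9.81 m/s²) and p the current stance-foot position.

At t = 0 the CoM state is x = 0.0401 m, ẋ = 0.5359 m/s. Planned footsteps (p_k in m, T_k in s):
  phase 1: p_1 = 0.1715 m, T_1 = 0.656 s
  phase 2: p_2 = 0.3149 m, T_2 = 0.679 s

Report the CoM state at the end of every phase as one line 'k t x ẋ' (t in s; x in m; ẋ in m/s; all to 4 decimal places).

1 0.6560 0.3194 0.5732
2 1.3350 1.0507 2.2755

phase 1: p=0.1715, T=0.656, ωT=1.963474, cosh=3.632200, sinh=3.491830; start (x,ẋ)=(0.040100, 0.535900) → end (x,ẋ)=(0.319424, 0.573183)
phase 2: p=0.3149, T=0.679, ωT=2.032315, cosh=3.881382, sinh=3.750350; start (x,ẋ)=(0.319424, 0.573183) → end (x,ẋ)=(1.050657, 2.275524)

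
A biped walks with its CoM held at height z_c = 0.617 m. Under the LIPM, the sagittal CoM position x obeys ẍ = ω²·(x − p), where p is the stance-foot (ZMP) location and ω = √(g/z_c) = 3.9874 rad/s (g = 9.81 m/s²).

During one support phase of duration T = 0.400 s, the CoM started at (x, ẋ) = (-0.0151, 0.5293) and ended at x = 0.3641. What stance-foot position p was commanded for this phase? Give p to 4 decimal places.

ωT = 3.9874·0.400 = 1.594960; cosh(ωT) = 2.565524, sinh(ωT) = 2.362608
x(T) = p + (x₀−p)·cosh(ωT) + (ẋ₀/ω)·sinh(ωT) ⇒ p·(1 − cosh) = x(T) − x₀·cosh − (ẋ₀/ω)·sinh
numerator   = 0.3641 − (-0.0151)·2.565524 − (0.5293/3.9874)·2.362608 = 0.089219
denominator = 1 − 2.565524 = -1.565524
p = 0.089219 / -1.565524 = -0.0570

p = -0.0570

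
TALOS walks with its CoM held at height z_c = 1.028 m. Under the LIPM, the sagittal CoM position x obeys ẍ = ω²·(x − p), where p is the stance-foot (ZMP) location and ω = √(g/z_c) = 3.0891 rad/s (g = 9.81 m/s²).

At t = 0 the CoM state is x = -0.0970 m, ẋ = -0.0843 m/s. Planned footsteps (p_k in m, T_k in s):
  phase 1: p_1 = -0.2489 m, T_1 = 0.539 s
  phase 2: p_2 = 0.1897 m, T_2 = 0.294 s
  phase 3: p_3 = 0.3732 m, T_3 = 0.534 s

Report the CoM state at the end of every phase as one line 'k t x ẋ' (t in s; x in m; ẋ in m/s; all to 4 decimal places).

1 0.5390 0.0974 0.9650
2 0.8330 0.3810 1.0950
3 1.3670 1.2826 3.0149

phase 1: p=-0.2489, T=0.539, ωT=1.665025, cosh=2.737495, sinh=2.548309; start (x,ẋ)=(-0.097000, -0.084300) → end (x,ẋ)=(0.097383, 0.964983)
phase 2: p=0.1897, T=0.294, ωT=0.908195, cosh=1.441547, sinh=1.038296; start (x,ẋ)=(0.097383, 0.964983) → end (x,ẋ)=(0.380968, 1.094973)
phase 3: p=0.3732, T=0.534, ωT=1.649579, cosh=2.698460, sinh=2.506330; start (x,ẋ)=(0.380968, 1.094973) → end (x,ẋ)=(1.282563, 3.014881)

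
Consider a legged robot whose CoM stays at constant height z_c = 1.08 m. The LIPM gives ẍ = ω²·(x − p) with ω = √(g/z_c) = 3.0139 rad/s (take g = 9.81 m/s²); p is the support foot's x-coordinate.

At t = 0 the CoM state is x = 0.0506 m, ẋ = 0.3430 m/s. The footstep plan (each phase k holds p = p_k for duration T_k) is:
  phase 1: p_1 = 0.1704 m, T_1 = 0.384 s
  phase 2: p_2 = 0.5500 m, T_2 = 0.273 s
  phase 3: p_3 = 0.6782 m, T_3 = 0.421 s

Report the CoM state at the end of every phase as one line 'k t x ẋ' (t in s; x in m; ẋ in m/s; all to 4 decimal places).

phase 1: p=0.1704, T=0.384, ωT=1.157338, cosh=1.747887, sinh=1.433565; start (x,ẋ)=(0.050600, 0.343000) → end (x,ẋ)=(0.124151, 0.081915)
phase 2: p=0.5500, T=0.273, ωT=0.822795, cosh=1.358028, sinh=0.918826; start (x,ẋ)=(0.124151, 0.081915) → end (x,ẋ)=(-0.003342, -1.068038)
phase 3: p=0.6782, T=0.421, ωT=1.268852, cosh=1.918960, sinh=1.637806; start (x,ẋ)=(-0.003342, -1.068038) → end (x,ẋ)=(-1.210042, -5.413737)

1 0.3840 0.1242 0.0819
2 0.6570 -0.0033 -1.0680
3 1.0780 -1.2100 -5.4137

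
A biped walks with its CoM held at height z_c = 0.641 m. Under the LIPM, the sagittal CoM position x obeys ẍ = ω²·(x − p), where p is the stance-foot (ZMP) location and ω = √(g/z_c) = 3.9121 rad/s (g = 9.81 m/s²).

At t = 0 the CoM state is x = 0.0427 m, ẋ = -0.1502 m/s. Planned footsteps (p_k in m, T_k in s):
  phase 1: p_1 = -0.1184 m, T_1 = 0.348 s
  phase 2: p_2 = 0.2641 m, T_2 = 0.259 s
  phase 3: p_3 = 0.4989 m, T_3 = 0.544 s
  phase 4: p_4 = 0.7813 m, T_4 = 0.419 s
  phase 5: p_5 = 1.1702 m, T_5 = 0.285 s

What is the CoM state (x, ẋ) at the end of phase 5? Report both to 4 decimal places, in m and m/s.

x = 0.2877, ẋ = -2.8728

phase 1: p=-0.1184, T=0.348, ωT=1.361411, cosh=2.078996, sinh=1.822697; start (x,ẋ)=(0.042700, -0.150200) → end (x,ẋ)=(0.146546, 0.836470)
phase 2: p=0.2641, T=0.259, ωT=1.013234, cosh=1.558769, sinh=1.195726; start (x,ẋ)=(0.146546, 0.836470) → end (x,ẋ)=(0.336526, 0.753971)
phase 3: p=0.4989, T=0.544, ωT=2.128182, cosh=4.259320, sinh=4.140266; start (x,ẋ)=(0.336526, 0.753971) → end (x,ẋ)=(0.605244, 0.581415)
phase 4: p=0.7813, T=0.419, ωT=1.639170, cosh=2.672517, sinh=2.478375; start (x,ẋ)=(0.605244, 0.581415) → end (x,ẋ)=(0.679122, -0.153138)
phase 5: p=1.1702, T=0.285, ωT=1.114948, cosh=1.688672, sinh=1.360739; start (x,ẋ)=(0.679122, -0.153138) → end (x,ẋ)=(0.287665, -2.872778)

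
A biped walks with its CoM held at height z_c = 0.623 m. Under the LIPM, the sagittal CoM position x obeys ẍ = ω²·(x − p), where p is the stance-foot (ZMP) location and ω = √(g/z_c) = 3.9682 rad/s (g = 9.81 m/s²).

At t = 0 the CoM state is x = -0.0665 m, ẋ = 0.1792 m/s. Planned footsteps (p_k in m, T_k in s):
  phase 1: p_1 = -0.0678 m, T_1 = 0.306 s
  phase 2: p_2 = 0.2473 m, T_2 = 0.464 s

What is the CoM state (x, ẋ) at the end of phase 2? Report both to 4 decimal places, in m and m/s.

x = -0.2788, ẋ = -1.8810

phase 1: p=-0.0678, T=0.306, ωT=1.214269, cosh=1.832379, sinh=1.535453; start (x,ẋ)=(-0.066500, 0.179200) → end (x,ẋ)=(0.003922, 0.336283)
phase 2: p=0.2473, T=0.464, ωT=1.841245, cosh=3.231500, sinh=3.072881; start (x,ẋ)=(0.003922, 0.336283) → end (x,ẋ)=(-0.278768, -1.881009)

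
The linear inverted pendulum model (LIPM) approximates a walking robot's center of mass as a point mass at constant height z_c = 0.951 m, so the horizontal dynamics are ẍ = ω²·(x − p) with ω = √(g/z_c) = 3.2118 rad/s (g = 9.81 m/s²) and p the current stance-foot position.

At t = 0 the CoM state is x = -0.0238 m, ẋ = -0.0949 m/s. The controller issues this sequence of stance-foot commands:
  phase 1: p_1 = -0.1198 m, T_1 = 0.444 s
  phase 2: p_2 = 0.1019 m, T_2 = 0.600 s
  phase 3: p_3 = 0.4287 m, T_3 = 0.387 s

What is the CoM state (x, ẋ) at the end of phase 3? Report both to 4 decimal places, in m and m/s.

x = 0.4646, ẋ = 0.4440

phase 1: p=-0.1198, T=0.444, ωT=1.426039, cosh=2.201220, sinh=1.960961; start (x,ẋ)=(-0.023800, -0.094900) → end (x,ẋ)=(0.033576, 0.395733)
phase 2: p=0.1019, T=0.600, ωT=1.927080, cosh=3.507497, sinh=3.361925; start (x,ẋ)=(0.033576, 0.395733) → end (x,ẋ)=(0.276484, 0.650281)
phase 3: p=0.4287, T=0.387, ωT=1.242967, cosh=1.877204, sinh=1.588677; start (x,ẋ)=(0.276484, 0.650281) → end (x,ẋ)=(0.464613, 0.444025)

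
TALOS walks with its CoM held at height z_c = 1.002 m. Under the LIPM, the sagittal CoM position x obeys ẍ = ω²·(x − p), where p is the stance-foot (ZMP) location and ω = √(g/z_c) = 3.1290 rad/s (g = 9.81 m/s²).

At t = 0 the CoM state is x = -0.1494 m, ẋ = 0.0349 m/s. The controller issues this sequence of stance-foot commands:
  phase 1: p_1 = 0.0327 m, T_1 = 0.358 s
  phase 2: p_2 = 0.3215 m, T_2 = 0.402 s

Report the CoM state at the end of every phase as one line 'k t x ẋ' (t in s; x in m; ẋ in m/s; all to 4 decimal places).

1 0.3580 -0.2608 -0.7212
2 0.7600 -1.1582 -4.3171

phase 1: p=0.0327, T=0.358, ωT=1.120182, cosh=1.695816, sinh=1.369596; start (x,ẋ)=(-0.149400, 0.034900) → end (x,ẋ)=(-0.260832, -0.721199)
phase 2: p=0.3215, T=0.402, ωT=1.257858, cosh=1.901070, sinh=1.616808; start (x,ẋ)=(-0.260832, -0.721199) → end (x,ẋ)=(-1.158210, -4.317064)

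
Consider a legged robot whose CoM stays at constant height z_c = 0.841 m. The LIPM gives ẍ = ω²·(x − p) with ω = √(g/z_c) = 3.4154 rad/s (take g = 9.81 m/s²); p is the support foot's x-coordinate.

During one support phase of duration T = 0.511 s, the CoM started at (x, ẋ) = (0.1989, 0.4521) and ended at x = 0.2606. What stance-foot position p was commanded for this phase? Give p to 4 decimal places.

ωT = 3.4154·0.511 = 1.745269; cosh(ωT) = 2.951021, sinh(ωT) = 2.776423
x(T) = p + (x₀−p)·cosh(ωT) + (ẋ₀/ω)·sinh(ωT) ⇒ p·(1 − cosh) = x(T) − x₀·cosh − (ẋ₀/ω)·sinh
numerator   = 0.2606 − (0.1989)·2.951021 − (0.4521/3.4154)·2.776423 = -0.693876
denominator = 1 − 2.951021 = -1.951021
p = -0.693876 / -1.951021 = 0.3556

p = 0.3556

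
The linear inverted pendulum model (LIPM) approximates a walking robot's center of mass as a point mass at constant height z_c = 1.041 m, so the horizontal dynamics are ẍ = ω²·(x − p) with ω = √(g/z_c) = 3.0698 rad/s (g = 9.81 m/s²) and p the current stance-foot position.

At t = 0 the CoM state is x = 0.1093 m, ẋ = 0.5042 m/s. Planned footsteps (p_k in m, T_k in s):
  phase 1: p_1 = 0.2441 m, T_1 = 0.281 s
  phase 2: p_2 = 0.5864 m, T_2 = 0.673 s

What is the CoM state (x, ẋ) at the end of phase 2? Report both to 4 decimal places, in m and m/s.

phase 1: p=0.2441, T=0.281, ωT=0.862614, cosh=1.395702, sinh=0.973644; start (x,ẋ)=(0.109300, 0.504200) → end (x,ẋ)=(0.215876, 0.300810)
phase 2: p=0.5864, T=0.673, ωT=2.065975, cosh=4.009844, sinh=3.883149; start (x,ẋ)=(0.215876, 0.300810) → end (x,ẋ)=(-0.518834, -3.210629)

x = -0.5188, ẋ = -3.2106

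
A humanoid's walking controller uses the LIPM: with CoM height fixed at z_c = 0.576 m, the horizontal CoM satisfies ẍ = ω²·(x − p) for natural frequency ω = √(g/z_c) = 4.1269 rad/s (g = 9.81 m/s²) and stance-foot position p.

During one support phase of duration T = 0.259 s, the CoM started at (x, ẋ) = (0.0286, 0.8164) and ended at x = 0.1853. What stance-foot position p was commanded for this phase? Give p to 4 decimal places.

p = 0.1837

ωT = 4.1269·0.259 = 1.068867; cosh(ωT) = 1.627738, sinh(ωT) = 1.284341
x(T) = p + (x₀−p)·cosh(ωT) + (ẋ₀/ω)·sinh(ωT) ⇒ p·(1 − cosh) = x(T) − x₀·cosh − (ẋ₀/ω)·sinh
numerator   = 0.1853 − (0.0286)·1.627738 − (0.8164/4.1269)·1.284341 = -0.115327
denominator = 1 − 1.627738 = -0.627738
p = -0.115327 / -0.627738 = 0.1837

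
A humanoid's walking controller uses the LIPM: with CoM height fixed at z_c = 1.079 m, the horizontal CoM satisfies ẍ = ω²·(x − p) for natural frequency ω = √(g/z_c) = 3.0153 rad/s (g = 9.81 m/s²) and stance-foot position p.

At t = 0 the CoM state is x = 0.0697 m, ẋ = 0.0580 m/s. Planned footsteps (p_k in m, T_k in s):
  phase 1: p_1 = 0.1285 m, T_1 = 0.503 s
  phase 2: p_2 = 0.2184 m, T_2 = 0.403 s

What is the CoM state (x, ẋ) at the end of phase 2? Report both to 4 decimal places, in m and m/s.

phase 1: p=0.1285, T=0.503, ωT=1.516696, cosh=2.388289, sinh=2.168854; start (x,ẋ)=(0.069700, 0.058000) → end (x,ẋ)=(0.029787, -0.246016)
phase 2: p=0.2184, T=0.403, ωT=1.215166, cosh=1.833757, sinh=1.537096; start (x,ẋ)=(0.029787, -0.246016) → end (x,ẋ)=(-0.252881, -1.325319)

x = -0.2529, ẋ = -1.3253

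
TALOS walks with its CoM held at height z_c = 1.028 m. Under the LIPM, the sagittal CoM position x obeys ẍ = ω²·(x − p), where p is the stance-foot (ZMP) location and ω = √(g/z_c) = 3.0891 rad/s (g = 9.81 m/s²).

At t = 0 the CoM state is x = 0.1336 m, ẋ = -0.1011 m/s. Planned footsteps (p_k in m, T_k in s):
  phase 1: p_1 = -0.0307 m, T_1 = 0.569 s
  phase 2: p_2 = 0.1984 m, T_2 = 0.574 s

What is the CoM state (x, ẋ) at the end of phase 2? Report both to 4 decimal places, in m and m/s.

phase 1: p=-0.0307, T=0.569, ωT=1.757698, cosh=2.985757, sinh=2.813315; start (x,ẋ)=(0.133600, -0.101100) → end (x,ẋ)=(0.367786, 1.126008)
phase 2: p=0.1984, T=0.574, ωT=1.773143, cosh=3.029568, sinh=2.859769; start (x,ẋ)=(0.367786, 1.126008) → end (x,ẋ)=(1.753980, 4.907689)

x = 1.7540, ẋ = 4.9077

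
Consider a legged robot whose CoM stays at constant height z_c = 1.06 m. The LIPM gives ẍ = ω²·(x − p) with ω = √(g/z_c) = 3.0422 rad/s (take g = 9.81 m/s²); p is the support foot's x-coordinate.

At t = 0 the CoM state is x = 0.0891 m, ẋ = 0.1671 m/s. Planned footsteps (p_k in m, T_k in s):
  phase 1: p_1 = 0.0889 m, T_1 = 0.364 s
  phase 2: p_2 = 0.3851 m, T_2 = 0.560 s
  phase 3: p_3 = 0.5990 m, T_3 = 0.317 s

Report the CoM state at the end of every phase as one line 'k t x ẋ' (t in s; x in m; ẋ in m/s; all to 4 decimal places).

phase 1: p=0.0889, T=0.364, ωT=1.107361, cosh=1.678395, sinh=1.347965; start (x,ẋ)=(0.089100, 0.167100) → end (x,ẋ)=(0.163276, 0.281280)
phase 2: p=0.3851, T=0.560, ωT=1.703632, cosh=2.837943, sinh=2.655922; start (x,ẋ)=(0.163276, 0.281280) → end (x,ẋ)=(0.001141, -0.994048)
phase 3: p=0.5990, T=0.317, ωT=0.964377, cosh=1.502187, sinh=1.120967; start (x,ẋ)=(0.001141, -0.994048) → end (x,ẋ)=(-0.665376, -3.532069)

1 0.3640 0.1633 0.2813
2 0.9240 0.0011 -0.9940
3 1.2410 -0.6654 -3.5321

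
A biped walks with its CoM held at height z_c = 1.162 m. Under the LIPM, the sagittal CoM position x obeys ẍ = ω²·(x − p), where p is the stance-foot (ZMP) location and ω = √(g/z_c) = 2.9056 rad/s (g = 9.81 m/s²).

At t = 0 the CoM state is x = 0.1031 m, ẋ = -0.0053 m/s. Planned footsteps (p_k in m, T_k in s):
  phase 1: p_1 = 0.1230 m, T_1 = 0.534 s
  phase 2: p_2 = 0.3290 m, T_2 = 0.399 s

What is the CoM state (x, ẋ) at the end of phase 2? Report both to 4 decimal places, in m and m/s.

phase 1: p=0.1230, T=0.534, ωT=1.551590, cosh=2.465440, sinh=2.253529; start (x,ẋ)=(0.103100, -0.005300) → end (x,ẋ)=(0.069827, -0.143369)
phase 2: p=0.3290, T=0.399, ωT=1.159334, cosh=1.750753, sinh=1.437058; start (x,ẋ)=(0.069827, -0.143369) → end (x,ẋ)=(-0.195655, -1.333184)

x = -0.1957, ẋ = -1.3332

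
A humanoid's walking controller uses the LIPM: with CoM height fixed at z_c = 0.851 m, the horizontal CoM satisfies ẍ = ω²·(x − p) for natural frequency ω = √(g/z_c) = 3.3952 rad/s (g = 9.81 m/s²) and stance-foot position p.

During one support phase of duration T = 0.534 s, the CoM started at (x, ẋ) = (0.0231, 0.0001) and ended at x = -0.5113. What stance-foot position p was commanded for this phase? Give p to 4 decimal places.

p = 0.2722

ωT = 3.3952·0.534 = 1.813037; cosh(ωT) = 3.146095, sinh(ωT) = 2.982937
x(T) = p + (x₀−p)·cosh(ωT) + (ẋ₀/ω)·sinh(ωT) ⇒ p·(1 − cosh) = x(T) − x₀·cosh − (ẋ₀/ω)·sinh
numerator   = -0.5113 − (0.0231)·3.146095 − (0.0001/3.3952)·2.982937 = -0.584063
denominator = 1 − 3.146095 = -2.146095
p = -0.584063 / -2.146095 = 0.2722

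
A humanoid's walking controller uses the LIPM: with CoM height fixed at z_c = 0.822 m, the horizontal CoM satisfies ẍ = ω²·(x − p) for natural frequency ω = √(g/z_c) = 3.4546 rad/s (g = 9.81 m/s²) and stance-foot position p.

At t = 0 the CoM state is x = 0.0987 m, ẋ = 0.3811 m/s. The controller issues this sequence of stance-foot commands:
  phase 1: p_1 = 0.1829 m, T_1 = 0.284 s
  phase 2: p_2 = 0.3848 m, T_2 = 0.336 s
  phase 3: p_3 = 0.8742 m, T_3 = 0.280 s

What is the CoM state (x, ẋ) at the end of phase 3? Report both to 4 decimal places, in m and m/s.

phase 1: p=0.1829, T=0.284, ωT=0.981106, cosh=1.521151, sinh=1.146255; start (x,ẋ)=(0.098700, 0.381100) → end (x,ẋ)=(0.181270, 0.246291)
phase 2: p=0.3848, T=0.336, ωT=1.160746, cosh=1.752783, sinh=1.439530; start (x,ẋ)=(0.181270, 0.246291) → end (x,ẋ)=(0.130686, -0.580459)
phase 3: p=0.8742, T=0.280, ωT=0.967288, cosh=1.505456, sinh=1.125344; start (x,ẋ)=(0.130686, -0.580459) → end (x,ẋ)=(-0.434214, -3.764352)

x = -0.4342, ẋ = -3.7644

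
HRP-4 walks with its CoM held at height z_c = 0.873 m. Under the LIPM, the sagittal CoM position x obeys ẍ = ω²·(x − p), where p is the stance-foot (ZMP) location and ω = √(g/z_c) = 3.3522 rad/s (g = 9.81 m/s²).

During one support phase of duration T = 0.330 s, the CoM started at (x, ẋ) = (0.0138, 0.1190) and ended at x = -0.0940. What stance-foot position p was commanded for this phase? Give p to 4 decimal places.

ωT = 3.3522·0.330 = 1.106226; cosh(ωT) = 1.676867, sinh(ωT) = 1.346062
x(T) = p + (x₀−p)·cosh(ωT) + (ẋ₀/ω)·sinh(ωT) ⇒ p·(1 − cosh) = x(T) − x₀·cosh − (ẋ₀/ω)·sinh
numerator   = -0.0940 − (0.0138)·1.676867 − (0.1190/3.3522)·1.346062 = -0.164925
denominator = 1 − 1.676867 = -0.676867
p = -0.164925 / -0.676867 = 0.2437

p = 0.2437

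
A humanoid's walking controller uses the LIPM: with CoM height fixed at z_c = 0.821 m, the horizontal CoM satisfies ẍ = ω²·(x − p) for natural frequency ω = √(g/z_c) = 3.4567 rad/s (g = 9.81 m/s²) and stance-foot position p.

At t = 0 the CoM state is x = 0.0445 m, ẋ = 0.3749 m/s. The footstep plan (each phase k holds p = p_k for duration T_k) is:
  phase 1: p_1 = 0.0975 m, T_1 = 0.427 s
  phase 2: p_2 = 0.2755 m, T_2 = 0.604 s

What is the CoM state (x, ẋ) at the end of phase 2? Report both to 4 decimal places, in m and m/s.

phase 1: p=0.0975, T=0.427, ωT=1.476011, cosh=2.302002, sinh=2.073455; start (x,ẋ)=(0.044500, 0.374900) → end (x,ẋ)=(0.200373, 0.483153)
phase 2: p=0.2755, T=0.604, ωT=2.087847, cosh=4.095740, sinh=3.971786; start (x,ẋ)=(0.200373, 0.483153) → end (x,ẋ)=(0.522946, 0.947424)

x = 0.5229, ẋ = 0.9474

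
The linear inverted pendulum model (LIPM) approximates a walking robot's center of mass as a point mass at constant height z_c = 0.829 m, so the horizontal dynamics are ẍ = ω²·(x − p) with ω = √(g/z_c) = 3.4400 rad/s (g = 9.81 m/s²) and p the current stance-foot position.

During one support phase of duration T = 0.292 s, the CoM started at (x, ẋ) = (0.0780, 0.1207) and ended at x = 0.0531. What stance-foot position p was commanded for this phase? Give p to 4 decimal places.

p = 0.1990

ωT = 3.4400·0.292 = 1.004480; cosh(ωT) = 1.548361, sinh(ωT) = 1.182126
x(T) = p + (x₀−p)·cosh(ωT) + (ẋ₀/ω)·sinh(ωT) ⇒ p·(1 − cosh) = x(T) − x₀·cosh − (ẋ₀/ω)·sinh
numerator   = 0.0531 − (0.0780)·1.548361 − (0.1207/3.4400)·1.182126 = -0.109150
denominator = 1 − 1.548361 = -0.548361
p = -0.109150 / -0.548361 = 0.1990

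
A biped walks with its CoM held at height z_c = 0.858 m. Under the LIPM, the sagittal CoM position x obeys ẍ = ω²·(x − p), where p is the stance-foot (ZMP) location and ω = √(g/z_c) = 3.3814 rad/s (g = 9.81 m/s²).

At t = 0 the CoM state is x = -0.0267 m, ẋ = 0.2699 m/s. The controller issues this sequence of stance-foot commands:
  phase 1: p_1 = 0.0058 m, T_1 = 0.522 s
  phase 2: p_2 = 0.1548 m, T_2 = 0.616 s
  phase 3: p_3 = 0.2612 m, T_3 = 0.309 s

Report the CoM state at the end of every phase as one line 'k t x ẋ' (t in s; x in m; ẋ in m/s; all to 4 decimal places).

1 0.5220 0.1344 0.4999
2 1.1380 0.6559 1.7652
3 1.4470 1.5419 4.4820

phase 1: p=0.0058, T=0.522, ωT=1.765091, cosh=3.006637, sinh=2.835466; start (x,ẋ)=(-0.026700, 0.269900) → end (x,ẋ)=(0.134408, 0.499886)
phase 2: p=0.1548, T=0.616, ωT=2.082942, cosh=4.076310, sinh=3.951746; start (x,ẋ)=(0.134408, 0.499886) → end (x,ẋ)=(0.655880, 1.765210)
phase 3: p=0.2612, T=0.309, ωT=1.044853, cosh=1.597362, sinh=1.245618; start (x,ẋ)=(0.655880, 1.765210) → end (x,ẋ)=(1.541904, 4.482046)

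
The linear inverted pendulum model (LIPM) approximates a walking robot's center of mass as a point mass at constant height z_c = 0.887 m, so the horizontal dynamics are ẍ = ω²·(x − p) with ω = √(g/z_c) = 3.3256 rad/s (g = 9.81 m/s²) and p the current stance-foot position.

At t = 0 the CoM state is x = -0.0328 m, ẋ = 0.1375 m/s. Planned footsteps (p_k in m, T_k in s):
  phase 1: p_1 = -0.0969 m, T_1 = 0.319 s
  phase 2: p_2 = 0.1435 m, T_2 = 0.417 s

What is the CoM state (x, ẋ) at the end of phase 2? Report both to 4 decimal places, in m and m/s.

x = 0.2430, ẋ = 0.5240

phase 1: p=-0.0969, T=0.319, ωT=1.060866, cosh=1.617514, sinh=1.271359; start (x,ẋ)=(-0.032800, 0.137500) → end (x,ẋ)=(0.059348, 0.493425)
phase 2: p=0.1435, T=0.417, ωT=1.386775, cosh=2.125902, sinh=1.876022; start (x,ẋ)=(0.059348, 0.493425) → end (x,ẋ)=(0.242950, 0.523958)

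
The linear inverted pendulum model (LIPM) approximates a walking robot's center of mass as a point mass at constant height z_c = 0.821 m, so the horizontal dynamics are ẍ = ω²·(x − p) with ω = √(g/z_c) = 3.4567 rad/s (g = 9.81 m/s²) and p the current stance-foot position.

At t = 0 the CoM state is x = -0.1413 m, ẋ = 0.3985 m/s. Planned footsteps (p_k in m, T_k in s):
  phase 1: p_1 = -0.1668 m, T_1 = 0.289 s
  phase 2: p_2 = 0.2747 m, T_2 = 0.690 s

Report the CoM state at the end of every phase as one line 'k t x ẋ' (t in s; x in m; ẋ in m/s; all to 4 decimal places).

phase 1: p=-0.1668, T=0.289, ωT=0.998986, cosh=1.541890, sinh=1.173638; start (x,ẋ)=(-0.141300, 0.398500) → end (x,ẋ)=(0.007819, 0.717894)
phase 2: p=0.2747, T=0.690, ωT=2.385123, cosh=5.476238, sinh=5.384160; start (x,ẋ)=(0.007819, 0.717894) → end (x,ẋ)=(-0.068610, -1.035674)

1 0.2890 0.0078 0.7179
2 0.9790 -0.0686 -1.0357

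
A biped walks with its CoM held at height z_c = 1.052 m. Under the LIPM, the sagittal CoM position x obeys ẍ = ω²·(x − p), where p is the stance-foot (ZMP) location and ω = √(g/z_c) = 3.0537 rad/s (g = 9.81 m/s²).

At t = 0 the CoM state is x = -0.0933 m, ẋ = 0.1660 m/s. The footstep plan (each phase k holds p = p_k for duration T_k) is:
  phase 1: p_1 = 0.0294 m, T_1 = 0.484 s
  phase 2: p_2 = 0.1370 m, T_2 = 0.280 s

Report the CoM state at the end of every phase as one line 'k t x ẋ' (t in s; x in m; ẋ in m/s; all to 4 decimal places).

1 0.4840 -0.1406 -0.3958
2 0.7640 -0.3732 -1.3659

phase 1: p=0.0294, T=0.484, ωT=1.477991, cosh=2.306112, sinh=2.078016; start (x,ẋ)=(-0.093300, 0.166000) → end (x,ẋ)=(-0.140598, -0.395795)
phase 2: p=0.1370, T=0.280, ωT=0.855036, cosh=1.388363, sinh=0.963096; start (x,ẋ)=(-0.140598, -0.395795) → end (x,ẋ)=(-0.373236, -1.365926)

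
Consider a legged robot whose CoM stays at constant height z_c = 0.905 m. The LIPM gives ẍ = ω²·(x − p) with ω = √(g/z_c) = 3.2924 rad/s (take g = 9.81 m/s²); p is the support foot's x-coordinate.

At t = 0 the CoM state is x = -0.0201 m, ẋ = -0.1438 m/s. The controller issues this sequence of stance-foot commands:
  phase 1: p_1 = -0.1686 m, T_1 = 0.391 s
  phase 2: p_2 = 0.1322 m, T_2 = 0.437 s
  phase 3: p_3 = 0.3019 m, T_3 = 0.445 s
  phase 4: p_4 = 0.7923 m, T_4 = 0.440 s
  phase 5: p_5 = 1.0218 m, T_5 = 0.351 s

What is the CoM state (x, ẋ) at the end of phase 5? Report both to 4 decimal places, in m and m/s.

x = 2.0631, ẋ = 3.7984

phase 1: p=-0.1686, T=0.391, ωT=1.287328, cosh=1.949551, sinh=1.673543; start (x,ẋ)=(-0.020100, -0.143800) → end (x,ẋ)=(0.047814, 0.537886)
phase 2: p=0.1322, T=0.437, ωT=1.438779, cosh=2.226381, sinh=1.989164; start (x,ẋ)=(0.047814, 0.537886) → end (x,ẋ)=(0.269298, 0.644885)
phase 3: p=0.3019, T=0.445, ωT=1.465118, cosh=2.279552, sinh=2.048502; start (x,ẋ)=(0.269298, 0.644885) → end (x,ẋ)=(0.628824, 1.250166)
phase 4: p=0.7923, T=0.440, ωT=1.448656, cosh=2.246137, sinh=2.011251; start (x,ẋ)=(0.628824, 1.250166) → end (x,ẋ)=(1.188808, 1.725531)
phase 5: p=1.0218, T=0.351, ωT=1.155632, cosh=1.745445, sinh=1.430586; start (x,ẋ)=(1.188808, 1.725531) → end (x,ẋ)=(2.063066, 3.798436)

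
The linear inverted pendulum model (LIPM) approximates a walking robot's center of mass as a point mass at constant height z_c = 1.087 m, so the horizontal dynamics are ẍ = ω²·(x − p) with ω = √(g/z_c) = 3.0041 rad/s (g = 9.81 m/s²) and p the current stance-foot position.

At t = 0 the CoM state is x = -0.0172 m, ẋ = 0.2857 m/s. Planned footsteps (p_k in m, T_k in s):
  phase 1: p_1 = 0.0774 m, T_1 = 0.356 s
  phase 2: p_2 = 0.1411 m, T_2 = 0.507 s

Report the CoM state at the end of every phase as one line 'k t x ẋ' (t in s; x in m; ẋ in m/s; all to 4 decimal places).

phase 1: p=0.0774, T=0.356, ωT=1.069460, cosh=1.628499, sinh=1.285305; start (x,ẋ)=(-0.017200, 0.285700) → end (x,ẋ)=(0.045581, 0.099994)
phase 2: p=0.1411, T=0.507, ωT=1.523079, cosh=2.402181, sinh=2.184142; start (x,ẋ)=(0.045581, 0.099994) → end (x,ẋ)=(-0.015653, -0.386534)

1 0.3560 0.0456 0.1000
2 0.8630 -0.0157 -0.3865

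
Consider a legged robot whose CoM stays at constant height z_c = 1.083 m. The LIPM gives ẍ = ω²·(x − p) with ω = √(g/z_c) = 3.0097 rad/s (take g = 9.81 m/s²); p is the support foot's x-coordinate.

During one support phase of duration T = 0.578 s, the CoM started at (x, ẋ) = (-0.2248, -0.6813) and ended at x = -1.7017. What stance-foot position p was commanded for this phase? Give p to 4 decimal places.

ωT = 3.0097·0.578 = 1.739607; cosh(ωT) = 2.935346, sinh(ωT) = 2.759757
x(T) = p + (x₀−p)·cosh(ωT) + (ẋ₀/ω)·sinh(ωT) ⇒ p·(1 − cosh) = x(T) − x₀·cosh − (ẋ₀/ω)·sinh
numerator   = -1.7017 − (-0.2248)·2.935346 − (-0.6813/3.0097)·2.759757 = -0.417113
denominator = 1 − 2.935346 = -1.935346
p = -0.417113 / -1.935346 = 0.2155

p = 0.2155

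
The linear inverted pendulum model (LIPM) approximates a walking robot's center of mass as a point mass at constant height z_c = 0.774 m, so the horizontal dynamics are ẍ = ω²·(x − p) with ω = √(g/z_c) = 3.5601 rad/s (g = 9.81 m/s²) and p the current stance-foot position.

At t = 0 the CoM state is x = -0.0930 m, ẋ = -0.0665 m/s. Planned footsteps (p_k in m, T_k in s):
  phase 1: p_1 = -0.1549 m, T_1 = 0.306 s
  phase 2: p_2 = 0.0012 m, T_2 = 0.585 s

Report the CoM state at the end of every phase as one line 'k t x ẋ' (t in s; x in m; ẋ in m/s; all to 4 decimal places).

1 0.3060 -0.0771 0.1804
2 0.8910 -0.1177 -0.3661

phase 1: p=-0.1549, T=0.306, ωT=1.089391, cosh=1.654442, sinh=1.318020; start (x,ẋ)=(-0.093000, -0.066500) → end (x,ẋ)=(-0.077110, 0.180432)
phase 2: p=0.0012, T=0.585, ωT=2.082658, cosh=4.075188, sinh=3.950589; start (x,ẋ)=(-0.077110, 0.180432) → end (x,ẋ)=(-0.117704, -0.366092)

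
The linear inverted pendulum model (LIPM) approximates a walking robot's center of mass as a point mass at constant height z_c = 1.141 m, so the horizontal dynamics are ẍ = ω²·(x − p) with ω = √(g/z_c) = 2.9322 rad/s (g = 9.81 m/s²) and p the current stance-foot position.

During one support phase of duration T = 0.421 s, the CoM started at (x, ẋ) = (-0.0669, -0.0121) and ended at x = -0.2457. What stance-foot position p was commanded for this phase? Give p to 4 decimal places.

p = 0.1326

ωT = 2.9322·0.421 = 1.234456; cosh(ωT) = 1.863751, sinh(ωT) = 1.572758
x(T) = p + (x₀−p)·cosh(ωT) + (ẋ₀/ω)·sinh(ωT) ⇒ p·(1 − cosh) = x(T) − x₀·cosh − (ẋ₀/ω)·sinh
numerator   = -0.2457 − (-0.0669)·1.863751 − (-0.0121/2.9322)·1.572758 = -0.114525
denominator = 1 − 1.863751 = -0.863751
p = -0.114525 / -0.863751 = 0.1326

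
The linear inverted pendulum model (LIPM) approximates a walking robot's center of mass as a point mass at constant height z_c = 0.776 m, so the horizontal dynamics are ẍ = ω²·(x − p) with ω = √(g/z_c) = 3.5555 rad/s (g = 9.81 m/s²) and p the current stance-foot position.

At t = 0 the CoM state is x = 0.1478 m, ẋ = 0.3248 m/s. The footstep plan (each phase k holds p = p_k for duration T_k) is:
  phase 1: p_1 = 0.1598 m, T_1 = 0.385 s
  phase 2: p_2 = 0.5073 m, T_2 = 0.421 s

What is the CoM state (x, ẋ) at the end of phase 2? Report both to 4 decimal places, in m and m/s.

x = 0.3860, ẋ = -0.1338

phase 1: p=0.1598, T=0.385, ωT=1.368867, cosh=2.092646, sinh=1.838251; start (x,ẋ)=(0.147800, 0.324800) → end (x,ẋ)=(0.302615, 0.601261)
phase 2: p=0.5073, T=0.421, ωT=1.496865, cosh=2.345747, sinh=2.121916; start (x,ẋ)=(0.302615, 0.601261) → end (x,ẋ)=(0.385992, -0.133835)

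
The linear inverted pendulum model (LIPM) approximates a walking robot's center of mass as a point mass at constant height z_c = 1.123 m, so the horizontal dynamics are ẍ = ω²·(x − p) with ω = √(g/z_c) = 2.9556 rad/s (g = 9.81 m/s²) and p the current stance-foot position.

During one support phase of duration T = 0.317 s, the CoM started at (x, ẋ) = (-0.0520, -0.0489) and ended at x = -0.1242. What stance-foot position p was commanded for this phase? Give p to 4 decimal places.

ωT = 2.9556·0.317 = 0.936925; cosh(ωT) = 1.471976, sinh(ωT) = 1.080146
x(T) = p + (x₀−p)·cosh(ωT) + (ẋ₀/ω)·sinh(ωT) ⇒ p·(1 − cosh) = x(T) − x₀·cosh − (ẋ₀/ω)·sinh
numerator   = -0.1242 − (-0.0520)·1.471976 − (-0.0489/2.9556)·1.080146 = -0.029786
denominator = 1 − 1.471976 = -0.471976
p = -0.029786 / -0.471976 = 0.0631

p = 0.0631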